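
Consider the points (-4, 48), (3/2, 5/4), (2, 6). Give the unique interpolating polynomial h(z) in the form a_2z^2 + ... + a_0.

h(z) = 3z^2 - z - 4

Newton's divided differences:
h[-4,3/2] = (5/4 - 48) / (3/2 - (-4)) = -17/2
h[3/2,2] = (6 - 5/4) / (2 - 3/2) = 19/2
h[-4,3/2,2] = (19/2 - (-17/2)) / (2 - (-4)) = 3
h(z) = 48 + (-17/2)·(z + 4) + 3·(z + 4)(z - 3/2)
Expanding: h(z) = 3z^2 - z - 4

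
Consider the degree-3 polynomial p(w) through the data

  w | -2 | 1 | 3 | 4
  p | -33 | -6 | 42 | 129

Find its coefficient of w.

Build the Lagrange basis polynomials:
L_0(w) = (w - 1)(w - 3)(w - 4) / [-90] = -(1/90)w^3 + (4/45)w^2 - (19/90)w + 2/15
L_1(w) = (w + 2)(w - 3)(w - 4) / [18] = (1/18)w^3 - (5/18)w^2 - (1/9)w + 4/3
L_2(w) = (w + 2)(w - 1)(w - 4) / [-10] = -(1/10)w^3 + (3/10)w^2 + (3/5)w - 4/5
L_3(w) = (w + 2)(w - 1)(w - 3) / [18] = (1/18)w^3 - (1/9)w^2 - (5/18)w + 1/3
p(w) = (-33)·L_0 + (-6)·L_1 + 42·L_2 + 129·L_3
Only the coefficient of w is needed; take it from each L_i and combine:
(-33)·(-19/90) + (-6)·(-1/9) + 42·(3/5) + 129·(-5/18) = -3

-3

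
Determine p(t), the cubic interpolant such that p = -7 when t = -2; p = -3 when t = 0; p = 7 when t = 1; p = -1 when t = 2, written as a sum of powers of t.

p(t) = -(35/12)t^3 - (1/4)t^2 + (79/6)t - 3

Newton's divided differences:
p[-2,0] = (-3 - (-7)) / (0 - (-2)) = 2
p[0,1] = (7 - (-3)) / (1 - 0) = 10
p[1,2] = (-1 - 7) / (2 - 1) = -8
p[-2,0,1] = (10 - 2) / (1 - (-2)) = 8/3
p[0,1,2] = (-8 - 10) / (2 - 0) = -9
p[-2,0,1,2] = (-9 - 8/3) / (2 - (-2)) = -35/12
p(t) = -7 + 2·(t + 2) + (8/3)·(t + 2)t + (-35/12)·(t + 2)t(t - 1)
Expanding: p(t) = -(35/12)t^3 - (1/4)t^2 + (79/6)t - 3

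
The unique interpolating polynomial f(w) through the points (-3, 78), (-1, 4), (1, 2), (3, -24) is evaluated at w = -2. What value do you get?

26

Evaluate each Lagrange basis at w = -2:
L_0(-2) = (-1)·(-3)·(-5)/[(-2)·(-4)·(-6)] = 5/16
L_1(-2) = (1)·(-3)·(-5)/[(2)·(-2)·(-4)] = 15/16
L_2(-2) = (1)·(-1)·(-5)/[(4)·(2)·(-2)] = -5/16
L_3(-2) = (1)·(-1)·(-3)/[(6)·(4)·(2)] = 1/16
Sum: 78·(5/16) + 4·(15/16) + 2·(-5/16) + (-24)·(1/16) = 26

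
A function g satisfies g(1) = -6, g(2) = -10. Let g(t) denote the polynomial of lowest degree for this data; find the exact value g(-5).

L_0(-5) = (-7)/[(-1)] = 7
L_1(-5) = (-6)/[(1)] = -6
Sum: (-6)·(7) + (-10)·(-6) = 18

18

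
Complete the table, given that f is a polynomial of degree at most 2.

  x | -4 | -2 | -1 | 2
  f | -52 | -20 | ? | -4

The 3 known values determine f uniquely (degree ≤ 2).
Evaluate each Lagrange basis at x = -1:
L_0(-1) = (1)·(-3)/[(-2)·(-6)] = -1/4
L_1(-1) = (3)·(-3)/[(2)·(-4)] = 9/8
L_2(-1) = (3)·(1)/[(6)·(4)] = 1/8
Sum: (-52)·(-1/4) + (-20)·(9/8) + (-4)·(1/8) = -10

-10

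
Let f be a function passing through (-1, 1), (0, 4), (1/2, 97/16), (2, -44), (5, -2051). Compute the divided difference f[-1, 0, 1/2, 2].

f[-1,0] = (4 - 1) / (0 - (-1)) = 3
f[0,1/2] = (97/16 - 4) / (1/2 - 0) = 33/8
f[1/2,2] = (-44 - 97/16) / (2 - 1/2) = -267/8
f[-1,0,1/2] = (33/8 - 3) / (1/2 - (-1)) = 3/4
f[0,1/2,2] = (-267/8 - 33/8) / (2 - 0) = -75/4
f[-1,0,1/2,2] = (-75/4 - 3/4) / (2 - (-1)) = -13/2

-13/2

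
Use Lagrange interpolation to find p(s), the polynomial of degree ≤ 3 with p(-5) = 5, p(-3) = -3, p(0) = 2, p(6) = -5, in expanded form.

L_0(s) = (s + 3)s(s - 6) / [-110] = -(1/110)s^3 + (3/110)s^2 + (9/55)s
L_1(s) = (s + 5)s(s - 6) / [54] = (1/54)s^3 - (1/54)s^2 - (5/9)s
L_2(s) = (s + 5)(s + 3)(s - 6) / [-90] = -(1/90)s^3 - (1/45)s^2 + (11/30)s + 1
L_3(s) = (s + 5)(s + 3)s / [594] = (1/594)s^3 + (4/297)s^2 + (5/198)s
p(s) = 5·L_0 + (-3)·L_1 + 2·L_2 + (-5)·L_3
  5·L_0(s) = -(1/22)s^3 + (3/22)s^2 + (9/11)s
  (-3)·L_1(s) = -(1/18)s^3 + (1/18)s^2 + (5/3)s
  2·L_2(s) = -(1/45)s^3 - (2/45)s^2 + (11/15)s + 2
  (-5)·L_3(s) = -(5/594)s^3 - (20/297)s^2 - (25/198)s
Adding term by term: -(391/2970)s^3 + (119/1485)s^2 + (3061/990)s + 2

p(s) = -(391/2970)s^3 + (119/1485)s^2 + (3061/990)s + 2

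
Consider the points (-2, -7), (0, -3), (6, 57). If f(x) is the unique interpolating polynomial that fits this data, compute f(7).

74

L_0(7) = (7)·(1)/[(-2)·(-8)] = 7/16
L_1(7) = (9)·(1)/[(2)·(-6)] = -3/4
L_2(7) = (9)·(7)/[(8)·(6)] = 21/16
Sum: (-7)·(7/16) + (-3)·(-3/4) + 57·(21/16) = 74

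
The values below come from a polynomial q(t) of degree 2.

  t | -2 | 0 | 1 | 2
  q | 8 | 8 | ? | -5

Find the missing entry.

The 3 known values determine q uniquely (degree ≤ 2).
Evaluate each Lagrange basis at t = 1:
L_0(1) = (1)·(-1)/[(-2)·(-4)] = -1/8
L_1(1) = (3)·(-1)/[(2)·(-2)] = 3/4
L_2(1) = (3)·(1)/[(4)·(2)] = 3/8
Sum: 8·(-1/8) + 8·(3/4) + (-5)·(3/8) = 25/8

25/8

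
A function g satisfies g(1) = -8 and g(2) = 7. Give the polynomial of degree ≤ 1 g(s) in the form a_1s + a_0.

L_0(s) = (s - 2) / [-1] = -s + 2
L_1(s) = (s - 1) / [1] = s - 1
g(s) = (-8)·L_0 + 7·L_1
  (-8)·L_0(s) = 8s - 16
  7·L_1(s) = 7s - 7
Adding term by term: 15s - 23

g(s) = 15s - 23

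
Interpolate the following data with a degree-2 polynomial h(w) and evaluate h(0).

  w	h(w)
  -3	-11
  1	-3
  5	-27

Evaluate each Lagrange basis at w = 0:
L_0(0) = (-1)·(-5)/[(-4)·(-8)] = 5/32
L_1(0) = (3)·(-5)/[(4)·(-4)] = 15/16
L_2(0) = (3)·(-1)/[(8)·(4)] = -3/32
Sum: (-11)·(5/32) + (-3)·(15/16) + (-27)·(-3/32) = -2

-2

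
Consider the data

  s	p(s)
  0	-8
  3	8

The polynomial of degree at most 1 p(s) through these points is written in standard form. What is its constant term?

-8

L_0(s) = (s - 3) / [-3] = -(1/3)s + 1
L_1(s) = s / [3] = (1/3)s
p(s) = (-8)·L_0 + 8·L_1
Only the constant term is needed; take it from each L_i and combine:
(-8)·(1) + 8·(0) = -8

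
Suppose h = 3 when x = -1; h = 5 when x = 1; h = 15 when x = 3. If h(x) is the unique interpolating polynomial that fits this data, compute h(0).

Using Newton's divided-difference form:
h[-1,1] = (5 - 3) / (1 - (-1)) = 1
h[1,3] = (15 - 5) / (3 - 1) = 5
h[-1,1,3] = (5 - 1) / (3 - (-1)) = 1
h(0) = 3 + 1·(1) + 1·(1)·(-1) = 3

3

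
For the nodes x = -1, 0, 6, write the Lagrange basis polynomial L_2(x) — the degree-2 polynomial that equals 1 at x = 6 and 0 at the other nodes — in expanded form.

L_2(x) = (x + 1)x / [(7)·(6)]
       = (x^2 + x) / (42)

L_2(x) = (1/42)x^2 + (1/42)x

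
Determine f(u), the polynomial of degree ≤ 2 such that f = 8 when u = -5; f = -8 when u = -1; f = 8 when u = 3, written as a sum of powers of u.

f(u) = u^2 + 2u - 7

Build the Lagrange basis polynomials:
L_0(u) = (u + 1)(u - 3) / [32] = (1/32)u^2 - (1/16)u - 3/32
L_1(u) = (u + 5)(u - 3) / [-16] = -(1/16)u^2 - (1/8)u + 15/16
L_2(u) = (u + 5)(u + 1) / [32] = (1/32)u^2 + (3/16)u + 5/32
f(u) = 8·L_0 + (-8)·L_1 + 8·L_2
  8·L_0(u) = (1/4)u^2 - (1/2)u - 3/4
  (-8)·L_1(u) = (1/2)u^2 + u - 15/2
  8·L_2(u) = (1/4)u^2 + (3/2)u + 5/4
Adding term by term: u^2 + 2u - 7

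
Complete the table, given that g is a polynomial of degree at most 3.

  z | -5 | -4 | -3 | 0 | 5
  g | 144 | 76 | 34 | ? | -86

4

The 4 known values determine g uniquely (degree ≤ 3).
Evaluate each Lagrange basis at z = 0:
L_0(0) = (4)·(3)·(-5)/[(-1)·(-2)·(-10)] = 3
L_1(0) = (5)·(3)·(-5)/[(1)·(-1)·(-9)] = -25/3
L_2(0) = (5)·(4)·(-5)/[(2)·(1)·(-8)] = 25/4
L_3(0) = (5)·(4)·(3)/[(10)·(9)·(8)] = 1/12
Sum: 144·(3) + 76·(-25/3) + 34·(25/4) + (-86)·(1/12) = 4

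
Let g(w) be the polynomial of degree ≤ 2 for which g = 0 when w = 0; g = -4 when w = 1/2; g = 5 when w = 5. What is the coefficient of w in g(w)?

L_0(w) = (w - 1/2)(w - 5) / [5/2] = (2/5)w^2 - (11/5)w + 1
L_1(w) = w(w - 5) / [-9/4] = -(4/9)w^2 + (20/9)w
L_2(w) = w(w - 1/2) / [45/2] = (2/45)w^2 - (1/45)w
g(w) = 0·L_0 + (-4)·L_1 + 5·L_2
Only the coefficient of w is needed; take it from each L_i and combine:
0·(-11/5) + (-4)·(20/9) + 5·(-1/45) = -9

-9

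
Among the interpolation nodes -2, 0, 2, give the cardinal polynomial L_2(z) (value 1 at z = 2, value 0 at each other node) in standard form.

L_2(z) = (1/8)z^2 + (1/4)z

L_2(z) = (z + 2)z / [(4)·(2)]
       = (z^2 + 2z) / (8)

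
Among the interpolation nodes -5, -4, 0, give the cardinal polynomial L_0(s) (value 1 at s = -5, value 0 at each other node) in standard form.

L_0(s) = (s + 4)s / [(-1)·(-5)]
       = (s^2 + 4s) / (5)

L_0(s) = (1/5)s^2 + (4/5)s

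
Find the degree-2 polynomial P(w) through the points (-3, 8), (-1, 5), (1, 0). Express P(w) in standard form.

L_0(w) = (w + 1)(w - 1) / [8] = (1/8)w^2 - 1/8
L_1(w) = (w + 3)(w - 1) / [-4] = -(1/4)w^2 - (1/2)w + 3/4
L_2(w) = (w + 3)(w + 1) / [8] = (1/8)w^2 + (1/2)w + 3/8
P(w) = 8·L_0 + 5·L_1 + 0·L_2
  8·L_0(w) = w^2 - 1
  5·L_1(w) = -(5/4)w^2 - (5/2)w + 15/4
  0·L_2(w) = 0
Adding term by term: -(1/4)w^2 - (5/2)w + 11/4

P(w) = -(1/4)w^2 - (5/2)w + 11/4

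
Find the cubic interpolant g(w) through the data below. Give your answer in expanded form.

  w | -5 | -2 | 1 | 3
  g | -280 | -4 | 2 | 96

g(w) = 3w^3 + 3w^2 - 4w

Newton's divided differences:
g[-5,-2] = (-4 - (-280)) / (-2 - (-5)) = 92
g[-2,1] = (2 - (-4)) / (1 - (-2)) = 2
g[1,3] = (96 - 2) / (3 - 1) = 47
g[-5,-2,1] = (2 - 92) / (1 - (-5)) = -15
g[-2,1,3] = (47 - 2) / (3 - (-2)) = 9
g[-5,-2,1,3] = (9 - (-15)) / (3 - (-5)) = 3
g(w) = -280 + 92·(w + 5) + (-15)·(w + 5)(w + 2) + 3·(w + 5)(w + 2)(w - 1)
Expanding: g(w) = 3w^3 + 3w^2 - 4w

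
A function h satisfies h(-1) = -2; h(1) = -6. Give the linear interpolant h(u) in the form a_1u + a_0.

h(u) = -2u - 4

L_0(u) = (u - 1) / [-2] = -(1/2)u + 1/2
L_1(u) = (u + 1) / [2] = (1/2)u + 1/2
h(u) = (-2)·L_0 + (-6)·L_1
  (-2)·L_0(u) = u - 1
  (-6)·L_1(u) = -3u - 3
Adding term by term: -2u - 4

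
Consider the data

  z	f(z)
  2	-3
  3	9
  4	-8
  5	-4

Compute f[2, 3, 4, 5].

25/3

f[2,3] = (9 - (-3)) / (3 - 2) = 12
f[3,4] = (-8 - 9) / (4 - 3) = -17
f[4,5] = (-4 - (-8)) / (5 - 4) = 4
f[2,3,4] = (-17 - 12) / (4 - 2) = -29/2
f[3,4,5] = (4 - (-17)) / (5 - 3) = 21/2
f[2,3,4,5] = (21/2 - (-29/2)) / (5 - 2) = 25/3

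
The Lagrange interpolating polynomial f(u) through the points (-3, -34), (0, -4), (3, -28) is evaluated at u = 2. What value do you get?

-14

L_0(2) = (2)·(-1)/[(-3)·(-6)] = -1/9
L_1(2) = (5)·(-1)/[(3)·(-3)] = 5/9
L_2(2) = (5)·(2)/[(6)·(3)] = 5/9
Sum: (-34)·(-1/9) + (-4)·(5/9) + (-28)·(5/9) = -14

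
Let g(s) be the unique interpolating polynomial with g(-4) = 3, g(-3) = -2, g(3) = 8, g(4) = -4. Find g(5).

-180/7

L_0(5) = (8)·(2)·(1)/[(-1)·(-7)·(-8)] = -2/7
L_1(5) = (9)·(2)·(1)/[(1)·(-6)·(-7)] = 3/7
L_2(5) = (9)·(8)·(1)/[(7)·(6)·(-1)] = -12/7
L_3(5) = (9)·(8)·(2)/[(8)·(7)·(1)] = 18/7
Sum: 3·(-2/7) + (-2)·(3/7) + 8·(-12/7) + (-4)·(18/7) = -180/7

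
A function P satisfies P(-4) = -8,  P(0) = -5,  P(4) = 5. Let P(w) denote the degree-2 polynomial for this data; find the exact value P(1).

-101/32

Evaluate each Lagrange basis at w = 1:
L_0(1) = (1)·(-3)/[(-4)·(-8)] = -3/32
L_1(1) = (5)·(-3)/[(4)·(-4)] = 15/16
L_2(1) = (5)·(1)/[(8)·(4)] = 5/32
Sum: (-8)·(-3/32) + (-5)·(15/16) + 5·(5/32) = -101/32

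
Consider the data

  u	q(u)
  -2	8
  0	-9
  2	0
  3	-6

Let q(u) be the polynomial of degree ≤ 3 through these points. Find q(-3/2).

-357/160

L_0(-3/2) = (-3/2)·(-7/2)·(-9/2)/[(-2)·(-4)·(-5)] = 189/320
L_1(-3/2) = (1/2)·(-7/2)·(-9/2)/[(2)·(-2)·(-3)] = 21/32
L_2(-3/2) = (1/2)·(-3/2)·(-9/2)/[(4)·(2)·(-1)] = -27/64
L_3(-3/2) = (1/2)·(-3/2)·(-7/2)/[(5)·(3)·(1)] = 7/40
Sum: 8·(189/320) + (-9)·(21/32) + 0 + (-6)·(7/40) = -357/160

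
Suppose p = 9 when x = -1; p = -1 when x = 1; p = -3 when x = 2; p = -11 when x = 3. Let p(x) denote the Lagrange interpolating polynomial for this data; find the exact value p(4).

-31

Evaluate each Lagrange basis at x = 4:
L_0(4) = (3)·(2)·(1)/[(-2)·(-3)·(-4)] = -1/4
L_1(4) = (5)·(2)·(1)/[(2)·(-1)·(-2)] = 5/2
L_2(4) = (5)·(3)·(1)/[(3)·(1)·(-1)] = -5
L_3(4) = (5)·(3)·(2)/[(4)·(2)·(1)] = 15/4
Sum: 9·(-1/4) + (-1)·(5/2) + (-3)·(-5) + (-11)·(15/4) = -31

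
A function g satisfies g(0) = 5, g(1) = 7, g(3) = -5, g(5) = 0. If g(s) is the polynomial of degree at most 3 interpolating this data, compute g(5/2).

Using Newton's divided-difference form:
g[0,1] = (7 - 5) / (1 - 0) = 2
g[1,3] = (-5 - 7) / (3 - 1) = -6
g[3,5] = (0 - (-5)) / (5 - 3) = 5/2
g[0,1,3] = (-6 - 2) / (3 - 0) = -8/3
g[1,3,5] = (5/2 - (-6)) / (5 - 1) = 17/8
g[0,1,3,5] = (17/8 - (-8/3)) / (5 - 0) = 23/24
g(5/2) = 5 + 2·(5/2) + (-8/3)·(5/2)·(3/2) + (23/24)·(5/2)·(3/2)·(-1/2) = -115/64

-115/64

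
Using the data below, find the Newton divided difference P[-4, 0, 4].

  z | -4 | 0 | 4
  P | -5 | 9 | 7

-1/2

P[-4,0] = (9 - (-5)) / (0 - (-4)) = 7/2
P[0,4] = (7 - 9) / (4 - 0) = -1/2
P[-4,0,4] = (-1/2 - 7/2) / (4 - (-4)) = -1/2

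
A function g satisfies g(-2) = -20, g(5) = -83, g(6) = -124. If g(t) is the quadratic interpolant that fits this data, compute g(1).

Evaluate each Lagrange basis at t = 1:
L_0(1) = (-4)·(-5)/[(-7)·(-8)] = 5/14
L_1(1) = (3)·(-5)/[(7)·(-1)] = 15/7
L_2(1) = (3)·(-4)/[(8)·(1)] = -3/2
Sum: (-20)·(5/14) + (-83)·(15/7) + (-124)·(-3/2) = 1

1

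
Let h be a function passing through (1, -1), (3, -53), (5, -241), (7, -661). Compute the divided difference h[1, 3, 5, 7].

-2

h[1,3] = (-53 - (-1)) / (3 - 1) = -26
h[3,5] = (-241 - (-53)) / (5 - 3) = -94
h[5,7] = (-661 - (-241)) / (7 - 5) = -210
h[1,3,5] = (-94 - (-26)) / (5 - 1) = -17
h[3,5,7] = (-210 - (-94)) / (7 - 3) = -29
h[1,3,5,7] = (-29 - (-17)) / (7 - 1) = -2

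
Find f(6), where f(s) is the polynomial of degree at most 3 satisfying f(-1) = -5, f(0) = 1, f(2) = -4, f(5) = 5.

422/15

Evaluate each Lagrange basis at s = 6:
L_0(6) = (6)·(4)·(1)/[(-1)·(-3)·(-6)] = -4/3
L_1(6) = (7)·(4)·(1)/[(1)·(-2)·(-5)] = 14/5
L_2(6) = (7)·(6)·(1)/[(3)·(2)·(-3)] = -7/3
L_3(6) = (7)·(6)·(4)/[(6)·(5)·(3)] = 28/15
Sum: (-5)·(-4/3) + 1·(14/5) + (-4)·(-7/3) + 5·(28/15) = 422/15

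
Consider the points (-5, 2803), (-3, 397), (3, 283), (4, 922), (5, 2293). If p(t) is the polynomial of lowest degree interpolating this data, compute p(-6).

Evaluate each Lagrange basis at t = -6:
L_0(-6) = (-3)·(-9)·(-10)·(-11)/[(-2)·(-8)·(-9)·(-10)] = 33/16
L_1(-6) = (-1)·(-9)·(-10)·(-11)/[(2)·(-6)·(-7)·(-8)] = -165/112
L_2(-6) = (-1)·(-3)·(-10)·(-11)/[(8)·(6)·(-1)·(-2)] = 55/16
L_3(-6) = (-1)·(-3)·(-9)·(-11)/[(9)·(7)·(1)·(-1)] = -33/7
L_4(-6) = (-1)·(-3)·(-9)·(-10)/[(10)·(8)·(2)·(1)] = 27/16
Sum: 2803·(33/16) + 397·(-165/112) + 283·(55/16) + 922·(-33/7) + 2293·(27/16) = 5692

5692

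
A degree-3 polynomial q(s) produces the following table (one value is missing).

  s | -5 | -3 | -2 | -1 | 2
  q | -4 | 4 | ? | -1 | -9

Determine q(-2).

171/70

The 4 known values determine q uniquely (degree ≤ 3).
L_0(-2) = (1)·(-1)·(-4)/[(-2)·(-4)·(-7)] = -1/14
L_1(-2) = (3)·(-1)·(-4)/[(2)·(-2)·(-5)] = 3/5
L_2(-2) = (3)·(1)·(-4)/[(4)·(2)·(-3)] = 1/2
L_3(-2) = (3)·(1)·(-1)/[(7)·(5)·(3)] = -1/35
Sum: (-4)·(-1/14) + 4·(3/5) + (-1)·(1/2) + (-9)·(-1/35) = 171/70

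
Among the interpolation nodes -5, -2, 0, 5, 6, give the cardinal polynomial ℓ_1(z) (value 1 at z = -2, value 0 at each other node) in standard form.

ℓ_1(z) = (z + 5)z(z - 5)(z - 6) / [(3)·(-2)·(-7)·(-8)]
       = (z^4 - 6z^3 - 25z^2 + 150z) / (-336)

ℓ_1(z) = -(1/336)z^4 + (1/56)z^3 + (25/336)z^2 - (25/56)z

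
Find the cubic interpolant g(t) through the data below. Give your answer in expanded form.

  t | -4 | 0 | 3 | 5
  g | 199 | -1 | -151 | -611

g(t) = -4t^3 - 4t^2 - 2t - 1

Build the Lagrange basis polynomials:
L_0(t) = t(t - 3)(t - 5) / [-252] = -(1/252)t^3 + (2/63)t^2 - (5/84)t
L_1(t) = (t + 4)(t - 3)(t - 5) / [60] = (1/60)t^3 - (1/15)t^2 - (17/60)t + 1
L_2(t) = (t + 4)t(t - 5) / [-42] = -(1/42)t^3 + (1/42)t^2 + (10/21)t
L_3(t) = (t + 4)t(t - 3) / [90] = (1/90)t^3 + (1/90)t^2 - (2/15)t
g(t) = 199·L_0 + (-1)·L_1 + (-151)·L_2 + (-611)·L_3
  199·L_0(t) = -(199/252)t^3 + (398/63)t^2 - (995/84)t
  (-1)·L_1(t) = -(1/60)t^3 + (1/15)t^2 + (17/60)t - 1
  (-151)·L_2(t) = (151/42)t^3 - (151/42)t^2 - (1510/21)t
  (-611)·L_3(t) = -(611/90)t^3 - (611/90)t^2 + (1222/15)t
Adding term by term: -4t^3 - 4t^2 - 2t - 1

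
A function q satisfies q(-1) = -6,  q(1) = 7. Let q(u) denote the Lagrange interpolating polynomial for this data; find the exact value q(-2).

Evaluate each Lagrange basis at u = -2:
L_0(-2) = (-3)/[(-2)] = 3/2
L_1(-2) = (-1)/[(2)] = -1/2
Sum: (-6)·(3/2) + 7·(-1/2) = -25/2

-25/2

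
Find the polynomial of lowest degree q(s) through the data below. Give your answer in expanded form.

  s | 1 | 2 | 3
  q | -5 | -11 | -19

Newton's divided differences:
q[1,2] = (-11 - (-5)) / (2 - 1) = -6
q[2,3] = (-19 - (-11)) / (3 - 2) = -8
q[1,2,3] = (-8 - (-6)) / (3 - 1) = -1
q(s) = -5 + (-6)·(s - 1) + (-1)·(s - 1)(s - 2)
Expanding: q(s) = -s^2 - 3s - 1

q(s) = -s^2 - 3s - 1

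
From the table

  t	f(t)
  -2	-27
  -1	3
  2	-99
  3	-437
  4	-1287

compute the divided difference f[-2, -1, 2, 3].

f[-2,-1] = (3 - (-27)) / (-1 - (-2)) = 30
f[-1,2] = (-99 - 3) / (2 - (-1)) = -34
f[2,3] = (-437 - (-99)) / (3 - 2) = -338
f[-2,-1,2] = (-34 - 30) / (2 - (-2)) = -16
f[-1,2,3] = (-338 - (-34)) / (3 - (-1)) = -76
f[-2,-1,2,3] = (-76 - (-16)) / (3 - (-2)) = -12

-12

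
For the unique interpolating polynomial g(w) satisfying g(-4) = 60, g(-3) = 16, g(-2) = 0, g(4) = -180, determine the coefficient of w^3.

-2

L_0(w) = (w + 3)(w + 2)(w - 4) / [-16] = -(1/16)w^3 - (1/16)w^2 + (7/8)w + 3/2
L_1(w) = (w + 4)(w + 2)(w - 4) / [7] = (1/7)w^3 + (2/7)w^2 - (16/7)w - 32/7
L_2(w) = (w + 4)(w + 3)(w - 4) / [-12] = -(1/12)w^3 - (1/4)w^2 + (4/3)w + 4
L_3(w) = (w + 4)(w + 3)(w + 2) / [336] = (1/336)w^3 + (3/112)w^2 + (13/168)w + 1/14
g(w) = 60·L_0 + 16·L_1 + 0·L_2 + (-180)·L_3
Only the coefficient of w^3 is needed; take it from each L_i and combine:
60·(-1/16) + 16·(1/7) + 0·(-1/12) + (-180)·(1/336) = -2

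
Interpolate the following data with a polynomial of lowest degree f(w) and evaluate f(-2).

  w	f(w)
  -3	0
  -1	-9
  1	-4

Using Newton's divided-difference form:
f[-3,-1] = (-9 - 0) / (-1 - (-3)) = -9/2
f[-1,1] = (-4 - (-9)) / (1 - (-1)) = 5/2
f[-3,-1,1] = (5/2 - (-9/2)) / (1 - (-3)) = 7/4
f(-2) = 0 + (-9/2)·(1) + (7/4)·(1)·(-1) = -25/4

-25/4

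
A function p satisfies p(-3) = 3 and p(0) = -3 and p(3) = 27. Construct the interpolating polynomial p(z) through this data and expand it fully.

L_0(z) = z(z - 3) / [18] = (1/18)z^2 - (1/6)z
L_1(z) = (z + 3)(z - 3) / [-9] = -(1/9)z^2 + 1
L_2(z) = (z + 3)z / [18] = (1/18)z^2 + (1/6)z
p(z) = 3·L_0 + (-3)·L_1 + 27·L_2
  3·L_0(z) = (1/6)z^2 - (1/2)z
  (-3)·L_1(z) = (1/3)z^2 - 3
  27·L_2(z) = (3/2)z^2 + (9/2)z
Adding term by term: 2z^2 + 4z - 3

p(z) = 2z^2 + 4z - 3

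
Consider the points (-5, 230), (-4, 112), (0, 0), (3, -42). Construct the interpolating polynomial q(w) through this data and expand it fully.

Newton's divided differences:
q[-5,-4] = (112 - 230) / (-4 - (-5)) = -118
q[-4,0] = (0 - 112) / (0 - (-4)) = -28
q[0,3] = (-42 - 0) / (3 - 0) = -14
q[-5,-4,0] = (-28 - (-118)) / (0 - (-5)) = 18
q[-4,0,3] = (-14 - (-28)) / (3 - (-4)) = 2
q[-5,-4,0,3] = (2 - 18) / (3 - (-5)) = -2
q(w) = 230 + (-118)·(w + 5) + 18·(w + 5)(w + 4) + (-2)·(w + 5)(w + 4)w
Expanding: q(w) = -2w^3 + 4w

q(w) = -2w^3 + 4w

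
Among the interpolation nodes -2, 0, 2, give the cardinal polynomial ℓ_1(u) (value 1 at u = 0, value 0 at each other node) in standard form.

ℓ_1(u) = (u + 2)(u - 2) / [(2)·(-2)]
       = (u^2 - 4) / (-4)

ℓ_1(u) = -(1/4)u^2 + 1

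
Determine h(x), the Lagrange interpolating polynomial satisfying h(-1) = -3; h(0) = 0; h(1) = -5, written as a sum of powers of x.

h(x) = -4x^2 - x

Build the Lagrange basis polynomials:
L_0(x) = x(x - 1) / [2] = (1/2)x^2 - (1/2)x
L_1(x) = (x + 1)(x - 1) / [-1] = -x^2 + 1
L_2(x) = (x + 1)x / [2] = (1/2)x^2 + (1/2)x
h(x) = (-3)·L_0 + 0·L_1 + (-5)·L_2
  (-3)·L_0(x) = -(3/2)x^2 + (3/2)x
  0·L_1(x) = 0
  (-5)·L_2(x) = -(5/2)x^2 - (5/2)x
Adding term by term: -4x^2 - x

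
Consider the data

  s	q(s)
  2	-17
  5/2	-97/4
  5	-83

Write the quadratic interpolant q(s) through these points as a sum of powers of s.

q(s) = -3s^2 - s - 3

Newton's divided differences:
q[2,5/2] = (-97/4 - (-17)) / (5/2 - 2) = -29/2
q[5/2,5] = (-83 - (-97/4)) / (5 - 5/2) = -47/2
q[2,5/2,5] = (-47/2 - (-29/2)) / (5 - 2) = -3
q(s) = -17 + (-29/2)·(s - 2) + (-3)·(s - 2)(s - 5/2)
Expanding: q(s) = -3s^2 - s - 3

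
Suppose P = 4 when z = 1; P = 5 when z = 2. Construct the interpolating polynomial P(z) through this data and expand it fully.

P(z) = z + 3

Build the Lagrange basis polynomials:
L_0(z) = (z - 2) / [-1] = -z + 2
L_1(z) = (z - 1) / [1] = z - 1
P(z) = 4·L_0 + 5·L_1
  4·L_0(z) = -4z + 8
  5·L_1(z) = 5z - 5
Adding term by term: z + 3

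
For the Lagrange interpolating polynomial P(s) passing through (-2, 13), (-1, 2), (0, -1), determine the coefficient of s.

1

L_0(s) = (s + 1)s / [2] = (1/2)s^2 + (1/2)s
L_1(s) = (s + 2)s / [-1] = -s^2 - 2s
L_2(s) = (s + 2)(s + 1) / [2] = (1/2)s^2 + (3/2)s + 1
P(s) = 13·L_0 + 2·L_1 + (-1)·L_2
Only the coefficient of s is needed; take it from each L_i and combine:
13·(1/2) + 2·(-2) + (-1)·(3/2) = 1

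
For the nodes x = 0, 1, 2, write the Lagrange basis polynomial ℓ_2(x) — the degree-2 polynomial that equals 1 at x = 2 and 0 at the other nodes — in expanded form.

ℓ_2(x) = x(x - 1) / [(2)·(1)]
       = (x^2 - x) / (2)

ℓ_2(x) = (1/2)x^2 - (1/2)x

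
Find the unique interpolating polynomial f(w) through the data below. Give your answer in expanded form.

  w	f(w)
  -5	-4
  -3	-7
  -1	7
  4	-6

f(w) = -(979/2520)w^3 - (48/35)w^2 + (16543/2520)w + 611/42

Build the Lagrange basis polynomials:
L_0(w) = (w + 3)(w + 1)(w - 4) / [-72] = -(1/72)w^3 + (13/72)w + 1/6
L_1(w) = (w + 5)(w + 1)(w - 4) / [28] = (1/28)w^3 + (1/14)w^2 - (19/28)w - 5/7
L_2(w) = (w + 5)(w + 3)(w - 4) / [-40] = -(1/40)w^3 - (1/10)w^2 + (17/40)w + 3/2
L_3(w) = (w + 5)(w + 3)(w + 1) / [315] = (1/315)w^3 + (1/35)w^2 + (23/315)w + 1/21
f(w) = (-4)·L_0 + (-7)·L_1 + 7·L_2 + (-6)·L_3
  (-4)·L_0(w) = (1/18)w^3 - (13/18)w - 2/3
  (-7)·L_1(w) = -(1/4)w^3 - (1/2)w^2 + (19/4)w + 5
  7·L_2(w) = -(7/40)w^3 - (7/10)w^2 + (119/40)w + 21/2
  (-6)·L_3(w) = -(2/105)w^3 - (6/35)w^2 - (46/105)w - 2/7
Adding term by term: -(979/2520)w^3 - (48/35)w^2 + (16543/2520)w + 611/42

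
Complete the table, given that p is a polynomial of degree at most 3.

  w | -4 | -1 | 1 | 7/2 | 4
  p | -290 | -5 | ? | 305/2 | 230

5

The 4 known values determine p uniquely (degree ≤ 3).
Evaluate each Lagrange basis at w = 1:
L_0(1) = (2)·(-5/2)·(-3)/[(-3)·(-15/2)·(-8)] = -1/12
L_1(1) = (5)·(-5/2)·(-3)/[(3)·(-9/2)·(-5)] = 5/9
L_2(1) = (5)·(2)·(-3)/[(15/2)·(9/2)·(-1/2)] = 16/9
L_3(1) = (5)·(2)·(-5/2)/[(8)·(5)·(1/2)] = -5/4
Sum: (-290)·(-1/12) + (-5)·(5/9) + 305/2·(16/9) + 230·(-5/4) = 5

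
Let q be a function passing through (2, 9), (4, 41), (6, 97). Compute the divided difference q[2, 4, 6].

3

q[2,4] = (41 - 9) / (4 - 2) = 16
q[4,6] = (97 - 41) / (6 - 4) = 28
q[2,4,6] = (28 - 16) / (6 - 2) = 3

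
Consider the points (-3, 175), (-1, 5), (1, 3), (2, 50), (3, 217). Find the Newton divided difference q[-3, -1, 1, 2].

q[-3,-1] = (5 - 175) / (-1 - (-3)) = -85
q[-1,1] = (3 - 5) / (1 - (-1)) = -1
q[1,2] = (50 - 3) / (2 - 1) = 47
q[-3,-1,1] = (-1 - (-85)) / (1 - (-3)) = 21
q[-1,1,2] = (47 - (-1)) / (2 - (-1)) = 16
q[-3,-1,1,2] = (16 - 21) / (2 - (-3)) = -1

-1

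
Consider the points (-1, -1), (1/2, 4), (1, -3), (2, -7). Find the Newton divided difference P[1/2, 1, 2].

P[1/2,1] = (-3 - 4) / (1 - 1/2) = -14
P[1,2] = (-7 - (-3)) / (2 - 1) = -4
P[1/2,1,2] = (-4 - (-14)) / (2 - 1/2) = 20/3

20/3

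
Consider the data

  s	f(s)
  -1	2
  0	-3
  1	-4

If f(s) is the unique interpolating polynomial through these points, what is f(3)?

6

Evaluate each Lagrange basis at s = 3:
L_0(3) = (3)·(2)/[(-1)·(-2)] = 3
L_1(3) = (4)·(2)/[(1)·(-1)] = -8
L_2(3) = (4)·(3)/[(2)·(1)] = 6
Sum: 2·(3) + (-3)·(-8) + (-4)·(6) = 6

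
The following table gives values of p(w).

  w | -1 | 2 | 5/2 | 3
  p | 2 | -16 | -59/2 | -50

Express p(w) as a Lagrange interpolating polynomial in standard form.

L_0(w) = (w - 2)(w - 5/2)(w - 3) / [-42] = -(1/42)w^3 + (5/28)w^2 - (37/84)w + 5/14
L_1(w) = (w + 1)(w - 5/2)(w - 3) / [3/2] = (2/3)w^3 - 3w^2 + (4/3)w + 5
L_2(w) = (w + 1)(w - 2)(w - 3) / [-7/8] = -(8/7)w^3 + (32/7)w^2 - (8/7)w - 48/7
L_3(w) = (w + 1)(w - 2)(w - 5/2) / [2] = (1/2)w^3 - (7/4)w^2 + (1/4)w + 5/2
p(w) = 2·L_0 + (-16)·L_1 + (-59/2)·L_2 + (-50)·L_3
  2·L_0(w) = -(1/21)w^3 + (5/14)w^2 - (37/42)w + 5/7
  (-16)·L_1(w) = -(32/3)w^3 + 48w^2 - (64/3)w - 80
  (-59/2)·L_2(w) = (236/7)w^3 - (944/7)w^2 + (236/7)w + 1416/7
  (-50)·L_3(w) = -25w^3 + (175/2)w^2 - (25/2)w - 125
Adding term by term: -2w^3 + w^2 - w - 2

p(w) = -2w^3 + w^2 - w - 2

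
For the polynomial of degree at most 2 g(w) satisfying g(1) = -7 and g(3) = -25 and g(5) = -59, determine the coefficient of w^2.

-2

The leading coefficient equals the top divided difference g[1,3,5].
g[1,3] = (-25 - (-7)) / (3 - 1) = -9
g[3,5] = (-59 - (-25)) / (5 - 3) = -17
g[1,3,5] = (-17 - (-9)) / (5 - 1) = -2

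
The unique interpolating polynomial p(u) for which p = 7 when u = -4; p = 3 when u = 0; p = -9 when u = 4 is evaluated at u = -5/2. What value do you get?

103/16

Evaluate each Lagrange basis at u = -5/2:
L_0(-5/2) = (-5/2)·(-13/2)/[(-4)·(-8)] = 65/128
L_1(-5/2) = (3/2)·(-13/2)/[(4)·(-4)] = 39/64
L_2(-5/2) = (3/2)·(-5/2)/[(8)·(4)] = -15/128
Sum: 7·(65/128) + 3·(39/64) + (-9)·(-15/128) = 103/16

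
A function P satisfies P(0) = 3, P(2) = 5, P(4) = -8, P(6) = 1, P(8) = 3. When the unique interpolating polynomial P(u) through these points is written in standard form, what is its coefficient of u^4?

-11/64

L_0(u) = (u - 2)(u - 4)(u - 6)(u - 8) / [384] = (1/384)u^4 - (5/96)u^3 + (35/96)u^2 - (25/24)u + 1
L_1(u) = u(u - 4)(u - 6)(u - 8) / [-96] = -(1/96)u^4 + (3/16)u^3 - (13/12)u^2 + 2u
L_2(u) = u(u - 2)(u - 6)(u - 8) / [64] = (1/64)u^4 - (1/4)u^3 + (19/16)u^2 - (3/2)u
L_3(u) = u(u - 2)(u - 4)(u - 8) / [-96] = -(1/96)u^4 + (7/48)u^3 - (7/12)u^2 + (2/3)u
L_4(u) = u(u - 2)(u - 4)(u - 6) / [384] = (1/384)u^4 - (1/32)u^3 + (11/96)u^2 - (1/8)u
P(u) = 3·L_0 + 5·L_1 + (-8)·L_2 + 1·L_3 + 3·L_4
Only the coefficient of u^4 is needed; take it from each L_i and combine:
3·(1/384) + 5·(-1/96) + (-8)·(1/64) + 1·(-1/96) + 3·(1/384) = -11/64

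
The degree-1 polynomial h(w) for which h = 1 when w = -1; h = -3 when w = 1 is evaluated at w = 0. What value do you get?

-1

L_0(0) = (-1)/[(-2)] = 1/2
L_1(0) = (1)/[(2)] = 1/2
Sum: 1·(1/2) + (-3)·(1/2) = -1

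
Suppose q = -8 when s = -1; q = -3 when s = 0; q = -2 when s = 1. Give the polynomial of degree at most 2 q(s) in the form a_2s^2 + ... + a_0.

Newton's divided differences:
q[-1,0] = (-3 - (-8)) / (0 - (-1)) = 5
q[0,1] = (-2 - (-3)) / (1 - 0) = 1
q[-1,0,1] = (1 - 5) / (1 - (-1)) = -2
q(s) = -8 + 5·(s + 1) + (-2)·(s + 1)s
Expanding: q(s) = -2s^2 + 3s - 3

q(s) = -2s^2 + 3s - 3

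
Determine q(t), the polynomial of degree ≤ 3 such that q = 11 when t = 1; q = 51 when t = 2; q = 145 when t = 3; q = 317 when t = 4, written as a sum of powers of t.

L_0(t) = (t - 2)(t - 3)(t - 4) / [-6] = -(1/6)t^3 + (3/2)t^2 - (13/3)t + 4
L_1(t) = (t - 1)(t - 3)(t - 4) / [2] = (1/2)t^3 - 4t^2 + (19/2)t - 6
L_2(t) = (t - 1)(t - 2)(t - 4) / [-2] = -(1/2)t^3 + (7/2)t^2 - 7t + 4
L_3(t) = (t - 1)(t - 2)(t - 3) / [6] = (1/6)t^3 - t^2 + (11/6)t - 1
q(t) = 11·L_0 + 51·L_1 + 145·L_2 + 317·L_3
  11·L_0(t) = -(11/6)t^3 + (33/2)t^2 - (143/3)t + 44
  51·L_1(t) = (51/2)t^3 - 204t^2 + (969/2)t - 306
  145·L_2(t) = -(145/2)t^3 + (1015/2)t^2 - 1015t + 580
  317·L_3(t) = (317/6)t^3 - 317t^2 + (3487/6)t - 317
Adding term by term: 4t^3 + 3t^2 + 3t + 1

q(t) = 4t^3 + 3t^2 + 3t + 1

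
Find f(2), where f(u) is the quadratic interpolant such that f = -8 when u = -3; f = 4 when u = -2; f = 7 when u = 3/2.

52/21

L_0(2) = (4)·(1/2)/[(-1)·(-9/2)] = 4/9
L_1(2) = (5)·(1/2)/[(1)·(-7/2)] = -5/7
L_2(2) = (5)·(4)/[(9/2)·(7/2)] = 80/63
Sum: (-8)·(4/9) + 4·(-5/7) + 7·(80/63) = 52/21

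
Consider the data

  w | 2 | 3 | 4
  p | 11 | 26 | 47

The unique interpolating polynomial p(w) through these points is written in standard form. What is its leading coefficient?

3

Build the Lagrange basis polynomials:
L_0(w) = (w - 3)(w - 4) / [2] = (1/2)w^2 - (7/2)w + 6
L_1(w) = (w - 2)(w - 4) / [-1] = -w^2 + 6w - 8
L_2(w) = (w - 2)(w - 3) / [2] = (1/2)w^2 - (5/2)w + 3
p(w) = 11·L_0 + 26·L_1 + 47·L_2
Only the coefficient of w^2 is needed; take it from each L_i and combine:
11·(1/2) + 26·(-1) + 47·(1/2) = 3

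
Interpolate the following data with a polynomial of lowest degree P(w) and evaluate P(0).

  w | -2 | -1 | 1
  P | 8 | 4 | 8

4

Using Newton's divided-difference form:
P[-2,-1] = (4 - 8) / (-1 - (-2)) = -4
P[-1,1] = (8 - 4) / (1 - (-1)) = 2
P[-2,-1,1] = (2 - (-4)) / (1 - (-2)) = 2
P(0) = 8 + (-4)·(2) + 2·(2)·(1) = 4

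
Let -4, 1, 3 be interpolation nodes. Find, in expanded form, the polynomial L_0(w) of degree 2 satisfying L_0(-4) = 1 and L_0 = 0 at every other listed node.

L_0(w) = (1/35)w^2 - (4/35)w + 3/35

L_0(w) = (w - 1)(w - 3) / [(-5)·(-7)]
       = (w^2 - 4w + 3) / (35)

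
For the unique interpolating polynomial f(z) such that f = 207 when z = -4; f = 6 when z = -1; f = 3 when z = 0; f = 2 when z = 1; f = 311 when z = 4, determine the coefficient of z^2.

L_0(z) = (z + 1)z(z - 1)(z - 4) / [480] = (1/480)z^4 - (1/120)z^3 - (1/480)z^2 + (1/120)z
L_1(z) = (z + 4)z(z - 1)(z - 4) / [-30] = -(1/30)z^4 + (1/30)z^3 + (8/15)z^2 - (8/15)z
L_2(z) = (z + 4)(z + 1)(z - 1)(z - 4) / [16] = (1/16)z^4 - (17/16)z^2 + 1
L_3(z) = (z + 4)(z + 1)z(z - 4) / [-30] = -(1/30)z^4 - (1/30)z^3 + (8/15)z^2 + (8/15)z
L_4(z) = (z + 4)(z + 1)z(z - 1) / [480] = (1/480)z^4 + (1/120)z^3 - (1/480)z^2 - (1/120)z
f(z) = 207·L_0 + 6·L_1 + 3·L_2 + 2·L_3 + 311·L_4
Only the coefficient of z^2 is needed; take it from each L_i and combine:
207·(-1/480) + 6·(8/15) + 3·(-17/16) + 2·(8/15) + 311·(-1/480) = 0

0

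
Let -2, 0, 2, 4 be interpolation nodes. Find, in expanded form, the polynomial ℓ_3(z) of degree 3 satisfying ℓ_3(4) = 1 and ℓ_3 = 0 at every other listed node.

ℓ_3(z) = (z + 2)z(z - 2) / [(6)·(4)·(2)]
       = (z^3 - 4z) / (48)

ℓ_3(z) = (1/48)z^3 - (1/12)z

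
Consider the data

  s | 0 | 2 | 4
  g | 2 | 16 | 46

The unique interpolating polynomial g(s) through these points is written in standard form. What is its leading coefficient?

2

L_0(s) = (s - 2)(s - 4) / [8] = (1/8)s^2 - (3/4)s + 1
L_1(s) = s(s - 4) / [-4] = -(1/4)s^2 + s
L_2(s) = s(s - 2) / [8] = (1/8)s^2 - (1/4)s
g(s) = 2·L_0 + 16·L_1 + 46·L_2
Only the coefficient of s^2 is needed; take it from each L_i and combine:
2·(1/8) + 16·(-1/4) + 46·(1/8) = 2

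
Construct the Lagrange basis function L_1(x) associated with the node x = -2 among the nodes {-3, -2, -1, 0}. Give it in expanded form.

L_1(x) = (x + 3)(x + 1)x / [(1)·(-1)·(-2)]
       = (x^3 + 4x^2 + 3x) / (2)

L_1(x) = (1/2)x^3 + 2x^2 + (3/2)x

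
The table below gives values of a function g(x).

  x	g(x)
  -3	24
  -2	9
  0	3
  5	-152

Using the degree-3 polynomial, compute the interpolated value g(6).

-255

Evaluate each Lagrange basis at x = 6:
L_0(6) = (8)·(6)·(1)/[(-1)·(-3)·(-8)] = -2
L_1(6) = (9)·(6)·(1)/[(1)·(-2)·(-7)] = 27/7
L_2(6) = (9)·(8)·(1)/[(3)·(2)·(-5)] = -12/5
L_3(6) = (9)·(8)·(6)/[(8)·(7)·(5)] = 54/35
Sum: 24·(-2) + 9·(27/7) + 3·(-12/5) + (-152)·(54/35) = -255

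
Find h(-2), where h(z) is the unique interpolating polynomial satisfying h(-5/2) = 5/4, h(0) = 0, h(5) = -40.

L_0(-2) = (-2)·(-7)/[(-5/2)·(-15/2)] = 56/75
L_1(-2) = (1/2)·(-7)/[(5/2)·(-5)] = 7/25
L_2(-2) = (1/2)·(-2)/[(15/2)·(5)] = -2/75
Sum: 5/4·(56/75) + 0 + (-40)·(-2/75) = 2

2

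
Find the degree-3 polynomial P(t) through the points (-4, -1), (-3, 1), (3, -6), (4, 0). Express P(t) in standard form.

Build the Lagrange basis polynomials:
L_0(t) = (t + 3)(t - 3)(t - 4) / [-56] = -(1/56)t^3 + (1/14)t^2 + (9/56)t - 9/14
L_1(t) = (t + 4)(t - 3)(t - 4) / [42] = (1/42)t^3 - (1/14)t^2 - (8/21)t + 8/7
L_2(t) = (t + 4)(t + 3)(t - 4) / [-42] = -(1/42)t^3 - (1/14)t^2 + (8/21)t + 8/7
L_3(t) = (t + 4)(t + 3)(t - 3) / [56] = (1/56)t^3 + (1/14)t^2 - (9/56)t - 9/14
P(t) = (-1)·L_0 + 1·L_1 + (-6)·L_2 + 0·L_3
  (-1)·L_0(t) = (1/56)t^3 - (1/14)t^2 - (9/56)t + 9/14
  1·L_1(t) = (1/42)t^3 - (1/14)t^2 - (8/21)t + 8/7
  (-6)·L_2(t) = (1/7)t^3 + (3/7)t^2 - (16/7)t - 48/7
  0·L_3(t) = 0
Adding term by term: (31/168)t^3 + (2/7)t^2 - (475/168)t - 71/14

P(t) = (31/168)t^3 + (2/7)t^2 - (475/168)t - 71/14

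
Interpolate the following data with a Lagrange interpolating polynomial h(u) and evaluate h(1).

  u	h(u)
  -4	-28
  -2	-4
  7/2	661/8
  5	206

2

L_0(1) = (3)·(-5/2)·(-4)/[(-2)·(-15/2)·(-9)] = -2/9
L_1(1) = (5)·(-5/2)·(-4)/[(2)·(-11/2)·(-7)] = 50/77
L_2(1) = (5)·(3)·(-4)/[(15/2)·(11/2)·(-3/2)] = 32/33
L_3(1) = (5)·(3)·(-5/2)/[(9)·(7)·(3/2)] = -25/63
Sum: (-28)·(-2/9) + (-4)·(50/77) + 661/8·(32/33) + 206·(-25/63) = 2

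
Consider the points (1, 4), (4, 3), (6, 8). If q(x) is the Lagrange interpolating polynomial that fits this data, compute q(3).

L_0(3) = (-1)·(-3)/[(-3)·(-5)] = 1/5
L_1(3) = (2)·(-3)/[(3)·(-2)] = 1
L_2(3) = (2)·(-1)/[(5)·(2)] = -1/5
Sum: 4·(1/5) + 3·(1) + 8·(-1/5) = 11/5

11/5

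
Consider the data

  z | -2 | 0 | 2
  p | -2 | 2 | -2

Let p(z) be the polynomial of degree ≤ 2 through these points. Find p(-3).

-7

Evaluate each Lagrange basis at z = -3:
L_0(-3) = (-3)·(-5)/[(-2)·(-4)] = 15/8
L_1(-3) = (-1)·(-5)/[(2)·(-2)] = -5/4
L_2(-3) = (-1)·(-3)/[(4)·(2)] = 3/8
Sum: (-2)·(15/8) + 2·(-5/4) + (-2)·(3/8) = -7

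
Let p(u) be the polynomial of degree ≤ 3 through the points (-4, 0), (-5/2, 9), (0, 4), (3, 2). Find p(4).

Using Newton's divided-difference form:
p[-4,-5/2] = (9 - 0) / (-5/2 - (-4)) = 6
p[-5/2,0] = (4 - 9) / (0 - (-5/2)) = -2
p[0,3] = (2 - 4) / (3 - 0) = -2/3
p[-4,-5/2,0] = (-2 - 6) / (0 - (-4)) = -2
p[-5/2,0,3] = (-2/3 - (-2)) / (3 - (-5/2)) = 8/33
p[-4,-5/2,0,3] = (8/33 - (-2)) / (3 - (-4)) = 74/231
p(4) = 0 + 6·(8) + (-2)·(8)·(13/2) + (74/231)·(8)·(13/2)·(4) = 2456/231

2456/231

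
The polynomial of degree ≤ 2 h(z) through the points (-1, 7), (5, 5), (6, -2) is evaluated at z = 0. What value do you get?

Evaluate each Lagrange basis at z = 0:
L_0(0) = (-5)·(-6)/[(-6)·(-7)] = 5/7
L_1(0) = (1)·(-6)/[(6)·(-1)] = 1
L_2(0) = (1)·(-5)/[(7)·(1)] = -5/7
Sum: 7·(5/7) + 5·(1) + (-2)·(-5/7) = 80/7

80/7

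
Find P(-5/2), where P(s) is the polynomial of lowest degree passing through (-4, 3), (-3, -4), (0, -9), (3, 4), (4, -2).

Evaluate each Lagrange basis at s = -5/2:
L_0(-5/2) = (1/2)·(-5/2)·(-11/2)·(-13/2)/[(-1)·(-4)·(-7)·(-8)] = -715/3584
L_1(-5/2) = (3/2)·(-5/2)·(-11/2)·(-13/2)/[(1)·(-3)·(-6)·(-7)] = 715/672
L_2(-5/2) = (3/2)·(1/2)·(-11/2)·(-13/2)/[(4)·(3)·(-3)·(-4)] = 143/768
L_3(-5/2) = (3/2)·(1/2)·(-5/2)·(-13/2)/[(7)·(6)·(3)·(-1)] = -65/672
L_4(-5/2) = (3/2)·(1/2)·(-5/2)·(-11/2)/[(8)·(7)·(4)·(1)] = 165/3584
Sum: 3·(-715/3584) + (-4)·(715/672) + (-9)·(143/768) + 4·(-65/672) + (-2)·(165/3584) = -25121/3584

-25121/3584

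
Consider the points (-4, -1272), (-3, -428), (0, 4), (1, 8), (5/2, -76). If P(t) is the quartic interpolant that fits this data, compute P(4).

L_0(4) = (7)·(4)·(3)·(3/2)/[(-1)·(-4)·(-5)·(-13/2)] = 63/65
L_1(4) = (8)·(4)·(3)·(3/2)/[(1)·(-3)·(-4)·(-11/2)] = -24/11
L_2(4) = (8)·(7)·(3)·(3/2)/[(4)·(3)·(-1)·(-5/2)] = 42/5
L_3(4) = (8)·(7)·(4)·(3/2)/[(5)·(4)·(1)·(-3/2)] = -56/5
L_4(4) = (8)·(7)·(4)·(3)/[(13/2)·(11/2)·(5/2)·(3/2)] = 3584/715
Sum: (-1272)·(63/65) + (-428)·(-24/11) + 4·(42/5) + 8·(-56/5) + (-76)·(3584/715) = -736

-736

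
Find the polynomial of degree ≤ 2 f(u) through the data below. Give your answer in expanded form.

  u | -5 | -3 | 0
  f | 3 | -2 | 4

L_0(u) = (u + 3)u / [10] = (1/10)u^2 + (3/10)u
L_1(u) = (u + 5)u / [-6] = -(1/6)u^2 - (5/6)u
L_2(u) = (u + 5)(u + 3) / [15] = (1/15)u^2 + (8/15)u + 1
f(u) = 3·L_0 + (-2)·L_1 + 4·L_2
  3·L_0(u) = (3/10)u^2 + (9/10)u
  (-2)·L_1(u) = (1/3)u^2 + (5/3)u
  4·L_2(u) = (4/15)u^2 + (32/15)u + 4
Adding term by term: (9/10)u^2 + (47/10)u + 4

f(u) = (9/10)u^2 + (47/10)u + 4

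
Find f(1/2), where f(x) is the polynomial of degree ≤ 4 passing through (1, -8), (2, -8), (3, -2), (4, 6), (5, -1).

Evaluate each Lagrange basis at x = 1/2:
L_0(1/2) = (-3/2)·(-5/2)·(-7/2)·(-9/2)/[(-1)·(-2)·(-3)·(-4)] = 315/128
L_1(1/2) = (-1/2)·(-5/2)·(-7/2)·(-9/2)/[(1)·(-1)·(-2)·(-3)] = -105/32
L_2(1/2) = (-1/2)·(-3/2)·(-7/2)·(-9/2)/[(2)·(1)·(-1)·(-2)] = 189/64
L_3(1/2) = (-1/2)·(-3/2)·(-5/2)·(-9/2)/[(3)·(2)·(1)·(-1)] = -45/32
L_4(1/2) = (-1/2)·(-3/2)·(-5/2)·(-7/2)/[(4)·(3)·(2)·(1)] = 35/128
Sum: (-8)·(315/128) + (-8)·(-105/32) + (-2)·(189/64) + 6·(-45/32) + (-1)·(35/128) = -1031/128

-1031/128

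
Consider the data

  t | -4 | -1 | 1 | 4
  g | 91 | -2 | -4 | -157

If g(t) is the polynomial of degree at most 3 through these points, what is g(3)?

Using Newton's divided-difference form:
g[-4,-1] = (-2 - 91) / (-1 - (-4)) = -31
g[-1,1] = (-4 - (-2)) / (1 - (-1)) = -1
g[1,4] = (-157 - (-4)) / (4 - 1) = -51
g[-4,-1,1] = (-1 - (-31)) / (1 - (-4)) = 6
g[-1,1,4] = (-51 - (-1)) / (4 - (-1)) = -10
g[-4,-1,1,4] = (-10 - 6) / (4 - (-4)) = -2
g(3) = 91 + (-31)·(7) + 6·(7)·(4) + (-2)·(7)·(4)·(2) = -70

-70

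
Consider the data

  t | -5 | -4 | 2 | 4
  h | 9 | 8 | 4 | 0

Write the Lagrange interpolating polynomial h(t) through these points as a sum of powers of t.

h(t) = -(1/42)t^3 - (5/42)t^2 - (13/21)t + 124/21

Build the Lagrange basis polynomials:
L_0(t) = (t + 4)(t - 2)(t - 4) / [-63] = -(1/63)t^3 + (2/63)t^2 + (16/63)t - 32/63
L_1(t) = (t + 5)(t - 2)(t - 4) / [48] = (1/48)t^3 - (1/48)t^2 - (11/24)t + 5/6
L_2(t) = (t + 5)(t + 4)(t - 4) / [-84] = -(1/84)t^3 - (5/84)t^2 + (4/21)t + 20/21
L_3(t) = (t + 5)(t + 4)(t - 2) / [144] = (1/144)t^3 + (7/144)t^2 + (1/72)t - 5/18
h(t) = 9·L_0 + 8·L_1 + 4·L_2 + 0·L_3
  9·L_0(t) = -(1/7)t^3 + (2/7)t^2 + (16/7)t - 32/7
  8·L_1(t) = (1/6)t^3 - (1/6)t^2 - (11/3)t + 20/3
  4·L_2(t) = -(1/21)t^3 - (5/21)t^2 + (16/21)t + 80/21
  0·L_3(t) = 0
Adding term by term: -(1/42)t^3 - (5/42)t^2 - (13/21)t + 124/21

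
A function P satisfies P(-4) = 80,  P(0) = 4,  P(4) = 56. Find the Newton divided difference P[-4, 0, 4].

4

P[-4,0] = (4 - 80) / (0 - (-4)) = -19
P[0,4] = (56 - 4) / (4 - 0) = 13
P[-4,0,4] = (13 - (-19)) / (4 - (-4)) = 4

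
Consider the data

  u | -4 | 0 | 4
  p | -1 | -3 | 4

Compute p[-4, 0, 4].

p[-4,0] = (-3 - (-1)) / (0 - (-4)) = -1/2
p[0,4] = (4 - (-3)) / (4 - 0) = 7/4
p[-4,0,4] = (7/4 - (-1/2)) / (4 - (-4)) = 9/32

9/32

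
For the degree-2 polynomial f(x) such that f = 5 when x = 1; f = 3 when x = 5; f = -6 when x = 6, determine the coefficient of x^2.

Build the Lagrange basis polynomials:
L_0(x) = (x - 5)(x - 6) / [20] = (1/20)x^2 - (11/20)x + 3/2
L_1(x) = (x - 1)(x - 6) / [-4] = -(1/4)x^2 + (7/4)x - 3/2
L_2(x) = (x - 1)(x - 5) / [5] = (1/5)x^2 - (6/5)x + 1
f(x) = 5·L_0 + 3·L_1 + (-6)·L_2
Only the coefficient of x^2 is needed; take it from each L_i and combine:
5·(1/20) + 3·(-1/4) + (-6)·(1/5) = -17/10

-17/10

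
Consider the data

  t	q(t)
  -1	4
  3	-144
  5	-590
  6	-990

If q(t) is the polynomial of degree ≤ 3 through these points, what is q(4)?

-316

Evaluate each Lagrange basis at t = 4:
L_0(4) = (1)·(-1)·(-2)/[(-4)·(-6)·(-7)] = -1/84
L_1(4) = (5)·(-1)·(-2)/[(4)·(-2)·(-3)] = 5/12
L_2(4) = (5)·(1)·(-2)/[(6)·(2)·(-1)] = 5/6
L_3(4) = (5)·(1)·(-1)/[(7)·(3)·(1)] = -5/21
Sum: 4·(-1/84) + (-144)·(5/12) + (-590)·(5/6) + (-990)·(-5/21) = -316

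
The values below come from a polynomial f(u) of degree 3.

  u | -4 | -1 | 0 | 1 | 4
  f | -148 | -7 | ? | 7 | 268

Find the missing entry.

-4

The 4 known values determine f uniquely (degree ≤ 3).
Evaluate each Lagrange basis at u = 0:
L_0(0) = (1)·(-1)·(-4)/[(-3)·(-5)·(-8)] = -1/30
L_1(0) = (4)·(-1)·(-4)/[(3)·(-2)·(-5)] = 8/15
L_2(0) = (4)·(1)·(-4)/[(5)·(2)·(-3)] = 8/15
L_3(0) = (4)·(1)·(-1)/[(8)·(5)·(3)] = -1/30
Sum: (-148)·(-1/30) + (-7)·(8/15) + 7·(8/15) + 268·(-1/30) = -4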